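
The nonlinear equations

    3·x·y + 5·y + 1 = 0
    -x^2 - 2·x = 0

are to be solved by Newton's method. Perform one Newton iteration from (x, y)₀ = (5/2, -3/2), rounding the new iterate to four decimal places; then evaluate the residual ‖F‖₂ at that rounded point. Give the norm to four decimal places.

At (5/2, -3/2): F = (-17.7500, -11.2500).
Jacobian J = [[3·y, 3·x + 5], [-2·x - 2, 0]].
At the point, J = [[-4.5000, 12.5000], [-7.0000, 0.0000]] (det J = 87.5000).
Solving J·Δ = −F gives Δ = (-1.6071, 0.8414).
Then the next iterate is (x, y)₁ = (0.8929, -0.6586).
Re-evaluating at (0.8929, -0.6586): F = (-4.057192, -2.583070), so ‖F‖₂ = 4.8097.

4.8097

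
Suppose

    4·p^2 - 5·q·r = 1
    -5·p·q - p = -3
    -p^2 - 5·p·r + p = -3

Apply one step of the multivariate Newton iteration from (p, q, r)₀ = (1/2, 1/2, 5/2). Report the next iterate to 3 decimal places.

(0.779, 0.609, -0.097)

At (1/2, 1/2, 5/2): F = (-6.250, 1.250, -3.000).
Jacobian J = [[8·p, -5·r, -5·q], [-5·q - 1, -5·p, 0], [-2·p - 5·r + 1, 0, -5·p]].
At the point, J = [[4.000, -12.500, -2.500], [-3.500, -2.500, 0.000], [-12.500, 0.000, -2.500]] (det J = 212.500).
Solving J·Δ = −F gives Δ = (0.279, 0.109, -2.597).
Then the next iterate is (p, q, r)₁ = (0.779, 0.609, -0.097).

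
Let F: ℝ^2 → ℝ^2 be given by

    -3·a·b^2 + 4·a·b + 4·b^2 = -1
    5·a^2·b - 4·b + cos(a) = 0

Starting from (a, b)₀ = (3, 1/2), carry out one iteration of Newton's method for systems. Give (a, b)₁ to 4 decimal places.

At (3, 1/2): F = (5.7500, 19.510008).
Jacobian J = [[-3·b^2 + 4·b, -6·a·b + 4·a + 8·b], [10·a·b - sin(a), 5·a^2 - 4]].
At the point, J = [[1.2500, 7.0000], [14.858880, 41.0000]] (det J = -52.762160).
Solving J·Δ = −F gives Δ = (1.8798, -1.1571).
Then the next iterate is (a, b)₁ = (4.8798, -0.6571).

(4.8798, -0.6571)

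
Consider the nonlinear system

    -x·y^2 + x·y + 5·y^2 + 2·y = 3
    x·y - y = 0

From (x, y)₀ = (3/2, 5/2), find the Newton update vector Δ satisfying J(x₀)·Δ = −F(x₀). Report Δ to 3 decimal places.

(-0.229, -1.356)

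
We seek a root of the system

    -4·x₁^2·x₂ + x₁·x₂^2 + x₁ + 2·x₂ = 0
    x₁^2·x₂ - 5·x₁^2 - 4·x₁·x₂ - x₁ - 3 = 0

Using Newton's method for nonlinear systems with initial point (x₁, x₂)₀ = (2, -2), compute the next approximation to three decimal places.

(1.138, -1.723)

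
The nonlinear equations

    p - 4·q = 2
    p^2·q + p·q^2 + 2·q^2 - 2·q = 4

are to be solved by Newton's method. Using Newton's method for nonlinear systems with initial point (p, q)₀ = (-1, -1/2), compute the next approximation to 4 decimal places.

(2.6667, 0.1667)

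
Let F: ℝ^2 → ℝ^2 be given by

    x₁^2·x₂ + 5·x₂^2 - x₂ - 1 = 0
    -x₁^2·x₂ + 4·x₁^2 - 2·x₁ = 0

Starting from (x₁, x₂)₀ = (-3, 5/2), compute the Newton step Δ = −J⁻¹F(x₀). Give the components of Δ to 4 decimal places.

(2.2003, -0.5226)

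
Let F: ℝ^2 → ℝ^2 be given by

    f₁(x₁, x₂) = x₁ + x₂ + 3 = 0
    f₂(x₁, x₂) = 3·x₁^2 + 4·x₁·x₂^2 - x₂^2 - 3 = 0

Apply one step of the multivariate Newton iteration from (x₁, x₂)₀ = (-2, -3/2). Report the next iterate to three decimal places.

(-1.925, -1.075)

At (-2, -3/2): F = (-0.500, -11.250).
Jacobian J = [[1, 1], [6·x₁ + 4·x₂^2, 8·x₁·x₂ - 2·x₂]].
At the point, J = [[1.000, 1.000], [-3.000, 27.000]] (det J = 30.000).
Solving J·Δ = −F gives Δ = (0.075, 0.425).
Then the next iterate is (x₁, x₂)₁ = (-1.925, -1.075).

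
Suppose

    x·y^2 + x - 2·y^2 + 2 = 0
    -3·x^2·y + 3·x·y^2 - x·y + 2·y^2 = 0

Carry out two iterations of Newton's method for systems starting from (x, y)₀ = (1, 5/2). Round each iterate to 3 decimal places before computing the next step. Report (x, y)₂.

At (1, 5/2): F = (-3.250, 21.250).
Jacobian J = [[y^2 + 1, 2·x·y - 4·y], [-6·x·y + 3·y^2 - y, -3·x^2 + 6·x·y - x + 4·y]].
At the point, J = [[7.250, -5.000], [1.250, 21.000]] (det J = 158.500).
Solving J·Δ = −F gives Δ = (-0.240, -0.998).
Then the next iterate is (x, y)₁ = (0.760, 1.502).
Round to (0.760, 1.502) and repeat: F = (-0.03744, 5.91151), J = [[3.25600, -3.72496], [-1.58311, 10.36432]].
Δ = (-0.777, -0.689), so (x, y)₂ = (-0.017, 0.813).

(-0.017, 0.813)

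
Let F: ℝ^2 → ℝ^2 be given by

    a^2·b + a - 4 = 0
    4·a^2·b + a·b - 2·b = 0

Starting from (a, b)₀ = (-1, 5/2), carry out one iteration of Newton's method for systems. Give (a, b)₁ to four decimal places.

At (-1, 5/2): F = (-2.5000, 2.5000).
Jacobian J = [[2·a·b + 1, a^2], [8·a·b + b, 4·a^2 + a - 2]].
At the point, J = [[-4.0000, 1.0000], [-17.5000, 1.0000]] (det J = 13.5000).
Solving J·Δ = −F gives Δ = (0.3704, 3.9815).
Then the next iterate is (a, b)₁ = (-0.6296, 6.4815).

(-0.6296, 6.4815)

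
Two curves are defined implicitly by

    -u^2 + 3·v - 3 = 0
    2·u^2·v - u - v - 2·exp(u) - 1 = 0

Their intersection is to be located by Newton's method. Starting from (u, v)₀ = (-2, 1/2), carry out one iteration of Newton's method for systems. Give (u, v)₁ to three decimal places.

(-0.832, 0.776)

At (-2, 1/2): F = (-5.500, 4.22933).
Jacobian J = [[-2·u, 3], [4·u·v - 2·exp(u) - 1, 2·u^2 - 1]].
At the point, J = [[4.000, 3.000], [-5.27067, 7.000]] (det J = 43.81201).
Solving J·Δ = −F gives Δ = (1.168, 0.276).
Then the next iterate is (u, v)₁ = (-0.832, 0.776).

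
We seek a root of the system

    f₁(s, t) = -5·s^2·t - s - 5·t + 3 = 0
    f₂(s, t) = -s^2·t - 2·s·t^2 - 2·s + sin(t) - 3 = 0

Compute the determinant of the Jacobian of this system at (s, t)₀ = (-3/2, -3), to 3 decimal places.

505.790

J = [[-10·s·t - 1, -5·s^2 - 5], [-2·s·t - 2·t^2 - 2, -s^2 - 4·s·t + cos(t)]].
At the point, J = [[-46.000, -16.250], [-29.000, -21.23999]].
det J = 505.790.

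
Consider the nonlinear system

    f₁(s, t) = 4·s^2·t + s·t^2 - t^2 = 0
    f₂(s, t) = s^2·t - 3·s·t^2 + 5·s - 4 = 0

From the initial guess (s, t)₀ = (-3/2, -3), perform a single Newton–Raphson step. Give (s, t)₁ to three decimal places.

(-0.638, -2.554)

At (-3/2, -3): F = (-49.500, 22.250).
Jacobian J = [[8·s·t + t^2, 4·s^2 + 2·s·t - 2·t], [2·s·t - 3·t^2 + 5, s^2 - 6·s·t]].
At the point, J = [[45.000, 24.000], [-13.000, -24.750]] (det J = -801.750).
Solving J·Δ = −F gives Δ = (0.862, 0.446).
Then the next iterate is (s, t)₁ = (-0.638, -2.554).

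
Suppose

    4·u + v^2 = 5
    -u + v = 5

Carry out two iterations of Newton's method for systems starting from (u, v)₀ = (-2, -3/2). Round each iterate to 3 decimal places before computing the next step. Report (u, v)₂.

At (-2, -3/2): F = (-10.750, -4.500).
Jacobian J = [[4, 2·v], [-1, 1]].
At the point, J = [[4.000, -3.000], [-1.000, 1.000]] (det J = 1.000).
Solving J·Δ = −F gives Δ = (24.250, 28.750).
Then the next iterate is (u, v)₁ = (22.250, 27.250).
Round to (22.250, 27.250) and repeat: F = (826.56250, 0.000), J = [[4.000, 54.500], [-1.000, 1.000]].
Δ = (-14.129, -14.129), so (u, v)₂ = (8.121, 13.121).

(8.121, 13.121)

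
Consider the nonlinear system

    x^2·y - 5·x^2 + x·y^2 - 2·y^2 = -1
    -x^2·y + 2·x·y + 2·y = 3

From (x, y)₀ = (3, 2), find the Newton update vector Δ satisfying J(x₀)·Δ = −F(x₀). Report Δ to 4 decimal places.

(-0.7373, 0.8983)

At (3, 2): F = (-22.0000, -5.0000).
Jacobian J = [[2·x·y - 10·x + y^2, x^2 + 2·x·y - 4·y], [-2·x·y + 2·y, -x^2 + 2·x + 2]].
At the point, J = [[-14.0000, 13.0000], [-8.0000, -1.0000]] (det J = 118.0000).
Solving J·Δ = −F gives Δ = (-0.7373, 0.8983).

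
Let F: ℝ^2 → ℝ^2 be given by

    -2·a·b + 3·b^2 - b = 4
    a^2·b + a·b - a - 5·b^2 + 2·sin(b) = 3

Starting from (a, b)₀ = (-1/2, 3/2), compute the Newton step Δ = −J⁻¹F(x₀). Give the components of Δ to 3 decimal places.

At (-1/2, 3/2): F = (2.750, -12.13001).
Jacobian J = [[-2·b, -2·a + 6·b - 1], [2·a·b + b - 1, a^2 + a - 10·b + 2·cos(b)]].
At the point, J = [[-3.000, 9.000], [-1.000, -15.10853]] (det J = 54.32558).
Solving J·Δ = −F gives Δ = (-1.245, -0.720).

(-1.245, -0.720)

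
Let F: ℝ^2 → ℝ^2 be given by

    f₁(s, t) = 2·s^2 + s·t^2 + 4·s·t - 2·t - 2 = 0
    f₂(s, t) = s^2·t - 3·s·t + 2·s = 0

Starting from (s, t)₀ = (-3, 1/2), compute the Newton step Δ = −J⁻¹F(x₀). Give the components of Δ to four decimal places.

(0.9151, -0.0396)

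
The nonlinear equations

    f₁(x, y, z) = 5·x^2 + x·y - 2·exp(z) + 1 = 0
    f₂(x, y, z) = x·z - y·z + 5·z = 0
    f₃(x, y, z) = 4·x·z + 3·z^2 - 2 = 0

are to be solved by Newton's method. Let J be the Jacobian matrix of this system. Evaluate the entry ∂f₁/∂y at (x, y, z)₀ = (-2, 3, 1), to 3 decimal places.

-2.000

∂f₁/∂y = x.
At (-2, 3, 1) this is -2.000.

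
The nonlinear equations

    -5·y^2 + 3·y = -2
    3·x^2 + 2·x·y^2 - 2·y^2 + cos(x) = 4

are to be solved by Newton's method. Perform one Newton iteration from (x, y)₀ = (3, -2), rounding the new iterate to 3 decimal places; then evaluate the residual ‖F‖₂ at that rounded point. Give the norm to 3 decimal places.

12.989

At (3, -2): F = (-24.000, 38.01001).
Jacobian J = [[0, -10·y + 3], [6·x + 2·y^2 - sin(x), 4·x·y - 4·y]].
At the point, J = [[0.000, 23.000], [25.85888, -16.000]] (det J = -594.75424).
Solving J·Δ = −F gives Δ = (-0.824, 1.043).
Then the next iterate is (x, y)₁ = (2.176, -0.957).
Re-evaluating at (2.176, -0.957): F = (-5.45024, 11.79008), so ‖F‖₂ = 12.989.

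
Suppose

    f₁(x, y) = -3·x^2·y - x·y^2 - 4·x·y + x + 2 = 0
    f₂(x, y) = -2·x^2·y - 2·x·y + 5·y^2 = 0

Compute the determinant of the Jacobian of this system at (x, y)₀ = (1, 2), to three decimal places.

-500.000

J = [[-6·x·y - y^2 - 4·y + 1, -3·x^2 - 2·x·y - 4·x], [-4·x·y - 2·y, -2·x^2 - 2·x + 10·y]].
At the point, J = [[-23.000, -11.000], [-12.000, 16.000]].
det J = -500.000.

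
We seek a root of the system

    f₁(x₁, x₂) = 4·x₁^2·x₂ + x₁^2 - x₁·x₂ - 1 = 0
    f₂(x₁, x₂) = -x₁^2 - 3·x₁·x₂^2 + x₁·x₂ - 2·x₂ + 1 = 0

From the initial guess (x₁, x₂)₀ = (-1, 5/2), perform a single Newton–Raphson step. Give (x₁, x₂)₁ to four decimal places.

At (-1, 5/2): F = (12.5000, 11.2500).
Jacobian J = [[8·x₁·x₂ + 2·x₁ - x₂, 4·x₁^2 - x₁], [-2·x₁ - 3·x₂^2 + x₂, -6·x₁·x₂ + x₁ - 2]].
At the point, J = [[-24.5000, 5.0000], [-14.2500, 12.0000]] (det J = -222.7500).
Solving J·Δ = −F gives Δ = (0.4209, -0.4377).
Then the next iterate is (x₁, x₂)₁ = (-0.5791, 2.0623).

(-0.5791, 2.0623)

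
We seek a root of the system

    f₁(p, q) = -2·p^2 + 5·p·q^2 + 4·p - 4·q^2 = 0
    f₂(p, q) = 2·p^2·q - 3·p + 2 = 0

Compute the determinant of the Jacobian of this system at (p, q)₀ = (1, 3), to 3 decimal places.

J = [[-4·p + 5·q^2 + 4, 10·p·q - 8·q], [4·p·q - 3, 2·p^2]].
At the point, J = [[45.000, 6.000], [9.000, 2.000]].
det J = 36.000.

36.000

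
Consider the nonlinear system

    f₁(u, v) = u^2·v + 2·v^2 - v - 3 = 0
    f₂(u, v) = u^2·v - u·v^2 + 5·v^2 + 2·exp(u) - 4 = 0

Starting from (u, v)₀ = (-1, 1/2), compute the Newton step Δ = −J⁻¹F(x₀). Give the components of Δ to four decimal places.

(-2.5072, -0.0036)

At (-1, 1/2): F = (-2.5000, -1.264241).
Jacobian J = [[2·u·v, u^2 + 4·v - 1], [2·u·v - v^2 + 2·exp(u), u^2 - 2·u·v + 10·v]].
At the point, J = [[-1.0000, 2.0000], [-0.514241, 7.0000]] (det J = -5.971518).
Solving J·Δ = −F gives Δ = (-2.5072, -0.0036).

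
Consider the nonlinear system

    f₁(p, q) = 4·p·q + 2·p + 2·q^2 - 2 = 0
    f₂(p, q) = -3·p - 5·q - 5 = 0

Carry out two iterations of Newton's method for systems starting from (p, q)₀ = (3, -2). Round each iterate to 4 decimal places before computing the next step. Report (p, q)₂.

(0.6614, -1.3968)

At (3, -2): F = (-12.0000, -4.0000).
Jacobian J = [[4·q + 2, 4·p + 4·q], [-3, -5]].
At the point, J = [[-6.0000, 4.0000], [-3.0000, -5.0000]] (det J = 42.0000).
Solving J·Δ = −F gives Δ = (-1.8095, 0.2857).
Then the next iterate is (p, q)₁ = (1.1905, -1.7143).
Round to (1.1905, -1.7143) and repeat: F = (-1.904848, 0.0000), J = [[-4.8572, -2.0952], [-3.0000, -5.0000]].
Δ = (-0.5291, 0.3175), so (p, q)₂ = (0.6614, -1.3968).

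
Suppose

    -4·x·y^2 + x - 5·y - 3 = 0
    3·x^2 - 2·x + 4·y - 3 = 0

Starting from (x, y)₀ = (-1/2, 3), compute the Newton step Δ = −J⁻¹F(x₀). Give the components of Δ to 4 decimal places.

(-0.7357, -3.6071)

At (-1/2, 3): F = (-0.5000, 10.7500).
Jacobian J = [[-4·y^2 + 1, -8·x·y - 5], [6·x - 2, 4]].
At the point, J = [[-35.0000, 7.0000], [-5.0000, 4.0000]] (det J = -105.0000).
Solving J·Δ = −F gives Δ = (-0.7357, -3.6071).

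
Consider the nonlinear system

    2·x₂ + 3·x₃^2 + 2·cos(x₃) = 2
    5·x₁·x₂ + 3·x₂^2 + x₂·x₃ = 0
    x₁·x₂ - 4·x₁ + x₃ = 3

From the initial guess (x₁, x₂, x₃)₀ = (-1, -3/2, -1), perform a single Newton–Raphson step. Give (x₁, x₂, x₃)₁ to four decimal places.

(-0.8593, -0.5433, -0.7698)

At (-1, -3/2, -1): F = (-0.919395, 15.7500, 1.5000).
Jacobian J = [[0, 2, 6·x₃ - 2·sin(x₃)], [5·x₂, 5·x₁ + 6·x₂ + x₃, x₂], [x₂ - 4, x₁, 1]].
At the point, J = [[0.0000, 2.0000, -4.317058], [-7.5000, -15.0000, -1.5000], [-5.5000, -1.0000, 1.0000]] (det J = 355.279352).
Solving J·Δ = −F gives Δ = (0.1407, 0.9567, 0.2302).
Then the next iterate is (x₁, x₂, x₃)₁ = (-0.8593, -0.5433, -0.7698).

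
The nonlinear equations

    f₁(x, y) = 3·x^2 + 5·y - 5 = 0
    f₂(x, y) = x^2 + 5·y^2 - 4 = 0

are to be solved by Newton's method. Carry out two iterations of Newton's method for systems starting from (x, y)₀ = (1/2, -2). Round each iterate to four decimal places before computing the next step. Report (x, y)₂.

(2.1930, -0.6385)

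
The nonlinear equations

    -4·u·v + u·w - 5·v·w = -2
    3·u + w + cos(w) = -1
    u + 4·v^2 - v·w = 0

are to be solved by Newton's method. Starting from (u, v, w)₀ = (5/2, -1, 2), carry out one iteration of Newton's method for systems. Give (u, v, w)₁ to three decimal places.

At (5/2, -1, 2): F = (27.000, 10.08385, 8.500).
Jacobian J = [[-4·v + w, -4·u - 5·w, u - 5·v], [3, 0, -sin(w) + 1], [1, 8·v - w, -v]].
At the point, J = [[6.000, -20.000, 7.500], [3.000, 0.000, 0.09070], [1.000, -10.000, 1.000]] (det J = -161.37190).
Solving J·Δ = −F gives Δ = (-3.381, 0.576, 0.640).
Then the next iterate is (u, v, w)₁ = (-0.881, -0.424, 2.640).

(-0.881, -0.424, 2.640)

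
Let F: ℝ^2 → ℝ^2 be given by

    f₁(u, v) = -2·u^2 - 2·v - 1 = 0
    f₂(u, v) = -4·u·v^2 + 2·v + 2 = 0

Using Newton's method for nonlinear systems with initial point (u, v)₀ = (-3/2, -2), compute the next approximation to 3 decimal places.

At (-3/2, -2): F = (-1.500, 22.000).
Jacobian J = [[-4·u, -2], [-4·v^2, -8·u·v + 2]].
At the point, J = [[6.000, -2.000], [-16.000, -22.000]] (det J = -164.000).
Solving J·Δ = −F gives Δ = (0.470, 0.659).
Then the next iterate is (u, v)₁ = (-1.030, -1.341).

(-1.030, -1.341)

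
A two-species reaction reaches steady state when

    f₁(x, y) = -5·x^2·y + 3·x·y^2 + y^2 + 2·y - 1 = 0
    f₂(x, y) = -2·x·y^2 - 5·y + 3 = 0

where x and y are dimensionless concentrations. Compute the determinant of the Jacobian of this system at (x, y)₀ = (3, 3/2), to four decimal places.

J = [[-10·x·y + 3·y^2, -5·x^2 + 6·x·y + 2·y + 2], [-2·y^2, -4·x·y - 5]].
At the point, J = [[-38.2500, -13.0000], [-4.5000, -23.0000]].
det J = 821.2500.

821.2500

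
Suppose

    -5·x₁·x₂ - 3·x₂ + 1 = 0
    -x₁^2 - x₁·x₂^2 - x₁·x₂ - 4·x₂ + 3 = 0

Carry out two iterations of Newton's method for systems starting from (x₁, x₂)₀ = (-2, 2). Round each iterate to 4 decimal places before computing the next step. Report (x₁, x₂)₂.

(-0.4100, 0.2000)

At (-2, 2): F = (15.0000, 3.0000).
Jacobian J = [[-5·x₂, -5·x₁ - 3], [-2·x₁ - x₂^2 - x₂, -2·x₁·x₂ - x₁ - 4]].
At the point, J = [[-10.0000, 7.0000], [-2.0000, 6.0000]] (det J = -46.0000).
Solving J·Δ = −F gives Δ = (1.5000, 0.0000).
Then the next iterate is (x₁, x₂)₁ = (-0.5000, 2.0000).
Round to (-0.5000, 2.0000) and repeat: F = (0.0000, -2.2500), J = [[-10.0000, -0.5000], [-5.0000, -1.5000]].
Δ = (0.0900, -1.8000), so (x₁, x₂)₂ = (-0.4100, 0.2000).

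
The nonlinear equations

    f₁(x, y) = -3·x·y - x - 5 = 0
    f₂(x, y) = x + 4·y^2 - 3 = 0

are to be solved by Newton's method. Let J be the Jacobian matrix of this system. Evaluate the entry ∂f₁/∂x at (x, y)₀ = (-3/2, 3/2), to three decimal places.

-5.500

∂f₁/∂x = -3·y - 1.
At (-3/2, 3/2) this is -5.500.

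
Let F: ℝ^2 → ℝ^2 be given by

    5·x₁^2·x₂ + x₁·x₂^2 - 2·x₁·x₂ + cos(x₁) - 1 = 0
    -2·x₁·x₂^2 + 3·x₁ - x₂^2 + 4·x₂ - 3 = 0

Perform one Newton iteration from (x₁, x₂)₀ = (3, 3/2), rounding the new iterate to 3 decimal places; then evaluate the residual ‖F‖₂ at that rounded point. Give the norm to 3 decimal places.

17.175

At (3, 3/2): F = (63.26001, -3.750).
Jacobian J = [[10·x₁·x₂ + x₂^2 - 2·x₂ - sin(x₁), 5·x₁^2 + 2·x₁·x₂ - 2·x₁], [-2·x₂^2 + 3, -4·x₁·x₂ - 2·x₂ + 4]].
At the point, J = [[44.10888, 48.000], [-1.500, -17.000]] (det J = -677.85096).
Solving J·Δ = −F gives Δ = (-1.321, -0.104).
Then the next iterate is (x₁, x₂)₁ = (1.679, 1.396).
Re-evaluating at (1.679, 1.396): F = (17.15321, -0.87194), so ‖F‖₂ = 17.175.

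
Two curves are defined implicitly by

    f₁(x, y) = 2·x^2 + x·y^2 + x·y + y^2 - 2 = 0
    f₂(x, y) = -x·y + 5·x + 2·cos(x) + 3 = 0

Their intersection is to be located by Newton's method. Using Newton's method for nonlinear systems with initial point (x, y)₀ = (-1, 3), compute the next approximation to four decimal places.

At (-1, 3): F = (-3.0000, 2.080605).
Jacobian J = [[4·x + y^2 + y, 2·x·y + x + 2·y], [-y - 2·sin(x) + 5, -x]].
At the point, J = [[8.0000, -1.0000], [3.682942, 1.0000]] (det J = 11.682942).
Solving J·Δ = −F gives Δ = (0.0787, -2.3704).
Then the next iterate is (x, y)₁ = (-0.9213, 0.6296).

(-0.9213, 0.6296)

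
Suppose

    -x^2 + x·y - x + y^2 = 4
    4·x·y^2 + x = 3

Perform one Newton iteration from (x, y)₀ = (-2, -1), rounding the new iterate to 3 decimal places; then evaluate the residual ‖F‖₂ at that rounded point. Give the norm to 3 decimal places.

At (-2, -1): F = (-3.000, -13.000).
Jacobian J = [[-2·x + y - 1, x + 2·y], [4·y^2 + 1, 8·x·y]].
At the point, J = [[2.000, -4.000], [5.000, 16.000]] (det J = 52.000).
Solving J·Δ = −F gives Δ = (1.923, 0.212).
Then the next iterate is (x, y)₁ = (-0.077, -0.788).
Re-evaluating at (-0.077, -0.788): F = (-3.24731, -3.26825), so ‖F‖₂ = 4.607.

4.607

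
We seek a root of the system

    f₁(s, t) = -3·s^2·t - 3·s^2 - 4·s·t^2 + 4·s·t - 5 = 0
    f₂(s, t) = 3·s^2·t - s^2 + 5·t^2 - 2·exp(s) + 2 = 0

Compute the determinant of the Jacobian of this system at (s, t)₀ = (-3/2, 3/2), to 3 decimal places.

481.593

J = [[-6·s·t - 6·s - 4·t^2 + 4·t, -3·s^2 - 8·s·t + 4·s], [6·s·t - 2·s - 2·exp(s), 3·s^2 + 10·t]].
At the point, J = [[19.500, 5.250], [-10.94626, 21.750]].
det J = 481.593.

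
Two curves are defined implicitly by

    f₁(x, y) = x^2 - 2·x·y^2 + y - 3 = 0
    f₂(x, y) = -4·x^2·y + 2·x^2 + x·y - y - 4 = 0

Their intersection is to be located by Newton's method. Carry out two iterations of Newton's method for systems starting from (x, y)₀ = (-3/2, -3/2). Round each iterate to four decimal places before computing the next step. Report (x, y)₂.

(-0.2400, -2.5696)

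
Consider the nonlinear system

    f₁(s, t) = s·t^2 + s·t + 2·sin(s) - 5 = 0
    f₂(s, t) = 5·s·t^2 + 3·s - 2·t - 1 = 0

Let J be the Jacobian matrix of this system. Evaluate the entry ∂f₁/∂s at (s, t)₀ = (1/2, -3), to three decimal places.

7.755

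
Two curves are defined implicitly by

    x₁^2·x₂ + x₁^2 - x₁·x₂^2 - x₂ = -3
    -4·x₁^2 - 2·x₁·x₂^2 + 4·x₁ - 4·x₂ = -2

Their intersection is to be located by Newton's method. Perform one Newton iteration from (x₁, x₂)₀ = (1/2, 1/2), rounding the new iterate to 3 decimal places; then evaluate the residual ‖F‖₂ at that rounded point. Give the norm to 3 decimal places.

13.959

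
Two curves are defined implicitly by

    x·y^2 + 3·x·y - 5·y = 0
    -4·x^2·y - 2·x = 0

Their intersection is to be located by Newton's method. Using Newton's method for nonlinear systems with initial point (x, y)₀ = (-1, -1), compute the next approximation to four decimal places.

At (-1, -1): F = (7.0000, 6.0000).
Jacobian J = [[y^2 + 3·y, 2·x·y + 3·x - 5], [-8·x·y - 2, -4·x^2]].
At the point, J = [[-2.0000, -6.0000], [-10.0000, -4.0000]] (det J = -52.0000).
Solving J·Δ = −F gives Δ = (0.1538, 1.1154).
Then the next iterate is (x, y)₁ = (-0.8462, 0.1154).

(-0.8462, 0.1154)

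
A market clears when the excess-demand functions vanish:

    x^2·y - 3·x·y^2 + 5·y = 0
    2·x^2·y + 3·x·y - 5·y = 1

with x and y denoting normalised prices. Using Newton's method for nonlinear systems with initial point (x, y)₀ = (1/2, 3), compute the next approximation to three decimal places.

(0.845, 1.392)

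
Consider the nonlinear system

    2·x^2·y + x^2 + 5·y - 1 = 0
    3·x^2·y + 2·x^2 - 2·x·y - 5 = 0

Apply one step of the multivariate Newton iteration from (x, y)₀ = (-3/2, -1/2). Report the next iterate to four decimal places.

(-5.0658, -0.1316)

At (-3/2, -1/2): F = (-3.5000, -5.3750).
Jacobian J = [[4·x·y + 2·x, 2·x^2 + 5], [6·x·y + 4·x - 2·y, 3·x^2 - 2·x]].
At the point, J = [[0.0000, 9.5000], [-0.5000, 9.7500]] (det J = 4.7500).
Solving J·Δ = −F gives Δ = (-3.5658, 0.3684).
Then the next iterate is (x, y)₁ = (-5.0658, -0.1316).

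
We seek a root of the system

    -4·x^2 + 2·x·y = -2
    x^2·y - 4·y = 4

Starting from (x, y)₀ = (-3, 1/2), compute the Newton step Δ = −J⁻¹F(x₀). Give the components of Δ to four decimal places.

(1.8131, 1.3879)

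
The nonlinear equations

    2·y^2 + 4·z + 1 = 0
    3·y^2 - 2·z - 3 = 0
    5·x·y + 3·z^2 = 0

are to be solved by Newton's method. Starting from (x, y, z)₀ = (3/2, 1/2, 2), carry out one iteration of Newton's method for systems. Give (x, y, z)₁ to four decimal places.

(6.3750, 0.8750, -0.5625)

At (3/2, 1/2, 2): F = (9.5000, -6.2500, 15.7500).
Jacobian J = [[0, 4·y, 4], [0, 6·y, -2], [5·y, 5·x, 6·z]].
At the point, J = [[0.0000, 2.0000, 4.0000], [0.0000, 3.0000, -2.0000], [2.5000, 7.5000, 12.0000]] (det J = -40.0000).
Solving J·Δ = −F gives Δ = (4.8750, 0.3750, -2.5625).
Then the next iterate is (x, y, z)₁ = (6.3750, 0.8750, -0.5625).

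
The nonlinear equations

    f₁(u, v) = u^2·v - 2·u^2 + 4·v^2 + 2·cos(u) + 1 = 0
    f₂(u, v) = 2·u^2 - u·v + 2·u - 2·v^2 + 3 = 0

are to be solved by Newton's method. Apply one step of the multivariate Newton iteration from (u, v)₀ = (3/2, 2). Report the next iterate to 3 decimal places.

(-0.198, 0.875)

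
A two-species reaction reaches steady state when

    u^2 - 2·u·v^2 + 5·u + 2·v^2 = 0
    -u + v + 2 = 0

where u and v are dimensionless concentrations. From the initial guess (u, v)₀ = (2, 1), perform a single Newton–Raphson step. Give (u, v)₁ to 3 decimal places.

At (2, 1): F = (12.000, 1.000).
Jacobian J = [[2·u - 2·v^2 + 5, -4·u·v + 4·v], [-1, 1]].
At the point, J = [[7.000, -4.000], [-1.000, 1.000]] (det J = 3.000).
Solving J·Δ = −F gives Δ = (-5.333, -6.333).
Then the next iterate is (u, v)₁ = (-3.333, -5.333).

(-3.333, -5.333)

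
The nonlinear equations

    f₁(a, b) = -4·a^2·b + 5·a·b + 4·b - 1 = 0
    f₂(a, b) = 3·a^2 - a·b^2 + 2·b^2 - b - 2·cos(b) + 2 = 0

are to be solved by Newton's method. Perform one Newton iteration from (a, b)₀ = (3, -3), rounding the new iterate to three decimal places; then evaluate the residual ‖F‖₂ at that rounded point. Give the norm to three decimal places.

32.826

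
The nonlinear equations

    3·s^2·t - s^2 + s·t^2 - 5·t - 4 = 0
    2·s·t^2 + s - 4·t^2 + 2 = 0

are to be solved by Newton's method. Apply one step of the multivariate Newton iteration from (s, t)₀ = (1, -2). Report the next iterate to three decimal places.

(0.769, -1.115)

At (1, -2): F = (3.000, -5.000).
Jacobian J = [[6·s·t - 2·s + t^2, 3·s^2 + 2·s·t - 5], [2·t^2 + 1, 4·s·t - 8·t]].
At the point, J = [[-10.000, -6.000], [9.000, 8.000]] (det J = -26.000).
Solving J·Δ = −F gives Δ = (-0.231, 0.885).
Then the next iterate is (s, t)₁ = (0.769, -1.115).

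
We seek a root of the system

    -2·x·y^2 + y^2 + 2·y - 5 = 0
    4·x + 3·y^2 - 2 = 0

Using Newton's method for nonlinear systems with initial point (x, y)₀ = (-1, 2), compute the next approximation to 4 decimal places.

(-0.6842, 1.3947)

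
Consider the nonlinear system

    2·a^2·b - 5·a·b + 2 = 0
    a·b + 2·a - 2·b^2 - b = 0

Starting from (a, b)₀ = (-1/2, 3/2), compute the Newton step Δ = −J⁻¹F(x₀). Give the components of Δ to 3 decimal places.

(0.374, -0.859)

At (-1/2, 3/2): F = (6.500, -7.750).
Jacobian J = [[4·a·b - 5·b, 2·a^2 - 5·a], [b + 2, a - 4·b - 1]].
At the point, J = [[-10.500, 3.000], [3.500, -7.500]] (det J = 68.250).
Solving J·Δ = −F gives Δ = (0.374, -0.859).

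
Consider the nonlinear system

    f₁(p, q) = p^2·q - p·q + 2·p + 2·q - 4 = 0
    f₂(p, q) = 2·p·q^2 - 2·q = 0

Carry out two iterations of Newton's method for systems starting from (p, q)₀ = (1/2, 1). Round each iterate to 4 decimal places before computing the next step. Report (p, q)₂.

(0.9714, 1.0449)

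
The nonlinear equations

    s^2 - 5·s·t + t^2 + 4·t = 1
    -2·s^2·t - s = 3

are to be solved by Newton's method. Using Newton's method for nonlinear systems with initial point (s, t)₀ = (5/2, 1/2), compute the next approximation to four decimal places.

(1.1393, 0.2131)

At (5/2, 1/2): F = (1.2500, -11.7500).
Jacobian J = [[2·s - 5·t, -5·s + 2·t + 4], [-4·s·t - 1, -2·s^2]].
At the point, J = [[2.5000, -7.5000], [-6.0000, -12.5000]] (det J = -76.2500).
Solving J·Δ = −F gives Δ = (-1.3607, -0.2869).
Then the next iterate is (s, t)₁ = (1.1393, 0.2131).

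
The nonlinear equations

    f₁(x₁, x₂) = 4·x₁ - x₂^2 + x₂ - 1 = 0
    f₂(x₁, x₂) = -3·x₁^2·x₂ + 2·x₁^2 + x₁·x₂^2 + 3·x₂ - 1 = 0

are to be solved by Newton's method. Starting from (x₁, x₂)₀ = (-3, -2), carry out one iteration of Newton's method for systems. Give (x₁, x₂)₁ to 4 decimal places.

(-2.7849, 1.6279)

At (-3, -2): F = (-19.0000, 53.0000).
Jacobian J = [[4, -2·x₂ + 1], [-6·x₁·x₂ + 4·x₁ + x₂^2, -3·x₁^2 + 2·x₁·x₂ + 3]].
At the point, J = [[4.0000, 5.0000], [-44.0000, -12.0000]] (det J = 172.0000).
Solving J·Δ = −F gives Δ = (0.2151, 3.6279).
Then the next iterate is (x₁, x₂)₁ = (-2.7849, 1.6279).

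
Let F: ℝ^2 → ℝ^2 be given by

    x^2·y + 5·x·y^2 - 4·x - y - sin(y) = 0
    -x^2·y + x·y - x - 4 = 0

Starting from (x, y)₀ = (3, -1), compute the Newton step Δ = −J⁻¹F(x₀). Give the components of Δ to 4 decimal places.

(-0.0201, -0.1800)

At (3, -1): F = (-4.158529, -1.0000).
Jacobian J = [[2·x·y + 5·y^2 - 4, x^2 + 10·x·y - cos(y) - 1], [-2·x·y + y - 1, -x^2 + x]].
At the point, J = [[-5.0000, -22.540302], [4.0000, -6.0000]] (det J = 120.161209).
Solving J·Δ = −F gives Δ = (-0.0201, -0.1800).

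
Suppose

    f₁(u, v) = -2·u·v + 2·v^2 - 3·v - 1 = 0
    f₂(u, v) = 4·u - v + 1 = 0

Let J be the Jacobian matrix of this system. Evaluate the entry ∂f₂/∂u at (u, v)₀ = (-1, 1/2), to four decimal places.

4.0000

∂f₂/∂u = 4.
At (-1, 1/2) this is 4.0000.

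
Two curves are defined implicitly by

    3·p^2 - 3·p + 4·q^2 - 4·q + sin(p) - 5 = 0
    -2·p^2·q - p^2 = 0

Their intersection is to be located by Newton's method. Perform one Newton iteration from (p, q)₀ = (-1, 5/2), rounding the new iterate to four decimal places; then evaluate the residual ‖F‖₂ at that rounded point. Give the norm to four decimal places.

3.2380

At (-1, 5/2): F = (15.158529, -6.0000).
Jacobian J = [[6·p + cos(p) - 3, 8·q - 4], [-4·p·q - 2·p, -2·p^2]].
At the point, J = [[-8.459698, 16.0000], [12.0000, -2.0000]] (det J = -175.080605).
Solving J·Δ = −F gives Δ = (0.3752, -0.7491).
Then the next iterate is (p, q)₁ = (-0.6248, 1.7509).
Re-evaluating at (-0.6248, 1.7509): F = (2.719593, -1.757390), so ‖F‖₂ = 3.2380.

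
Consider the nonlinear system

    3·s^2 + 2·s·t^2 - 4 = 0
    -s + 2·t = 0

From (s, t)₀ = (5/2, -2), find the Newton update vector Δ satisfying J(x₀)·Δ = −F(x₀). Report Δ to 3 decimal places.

(2.327, 4.413)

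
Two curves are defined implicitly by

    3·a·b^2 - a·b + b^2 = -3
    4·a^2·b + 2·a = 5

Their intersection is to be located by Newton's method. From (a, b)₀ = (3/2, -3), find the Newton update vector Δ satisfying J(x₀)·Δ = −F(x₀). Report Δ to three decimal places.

At (3/2, -3): F = (57.000, -29.000).
Jacobian J = [[3·b^2 - b, 6·a·b - a + 2·b], [8·a·b + 2, 4·a^2]].
At the point, J = [[30.000, -34.500], [-34.000, 9.000]] (det J = -903.000).
Solving J·Δ = −F gives Δ = (-0.540, 1.183).

(-0.540, 1.183)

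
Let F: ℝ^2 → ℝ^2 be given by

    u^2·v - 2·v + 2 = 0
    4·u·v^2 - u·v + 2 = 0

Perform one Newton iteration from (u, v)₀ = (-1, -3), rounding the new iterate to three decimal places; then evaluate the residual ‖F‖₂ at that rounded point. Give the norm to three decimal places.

At (-1, -3): F = (5.000, -37.000).
Jacobian J = [[2·u·v, u^2 - 2], [4·v^2 - v, 8·u·v - u]].
At the point, J = [[6.000, -1.000], [39.000, 25.000]] (det J = 189.000).
Solving J·Δ = −F gives Δ = (-0.466, 2.206).
Then the next iterate is (u, v)₁ = (-1.466, -0.794).
Re-evaluating at (-1.466, -0.794): F = (1.88157, -2.86088), so ‖F‖₂ = 3.424.

3.424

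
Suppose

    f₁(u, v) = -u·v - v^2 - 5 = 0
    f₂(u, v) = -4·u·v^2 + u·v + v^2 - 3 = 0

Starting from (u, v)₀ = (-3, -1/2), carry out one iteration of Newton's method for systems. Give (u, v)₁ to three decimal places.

At (-3, -1/2): F = (-6.750, 1.750).
Jacobian J = [[-v, -u - 2·v], [-4·v^2 + v, -8·u·v + u + 2·v]].
At the point, J = [[0.500, 4.000], [-1.500, -16.000]] (det J = -2.000).
Solving J·Δ = −F gives Δ = (50.500, -4.625).
Then the next iterate is (u, v)₁ = (47.500, -5.125).

(47.500, -5.125)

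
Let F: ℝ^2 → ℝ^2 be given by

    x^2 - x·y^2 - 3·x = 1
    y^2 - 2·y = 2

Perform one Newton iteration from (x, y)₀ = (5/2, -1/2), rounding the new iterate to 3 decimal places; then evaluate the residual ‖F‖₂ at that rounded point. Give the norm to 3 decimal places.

3.219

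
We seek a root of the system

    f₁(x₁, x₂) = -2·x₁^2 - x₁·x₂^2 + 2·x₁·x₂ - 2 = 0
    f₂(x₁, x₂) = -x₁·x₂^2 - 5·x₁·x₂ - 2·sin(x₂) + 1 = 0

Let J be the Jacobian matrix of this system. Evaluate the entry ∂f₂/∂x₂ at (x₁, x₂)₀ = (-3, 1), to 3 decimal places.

19.919

∂f₂/∂x₂ = -2·x₁·x₂ - 5·x₁ - 2·cos(x₂).
At (-3, 1) this is 19.919.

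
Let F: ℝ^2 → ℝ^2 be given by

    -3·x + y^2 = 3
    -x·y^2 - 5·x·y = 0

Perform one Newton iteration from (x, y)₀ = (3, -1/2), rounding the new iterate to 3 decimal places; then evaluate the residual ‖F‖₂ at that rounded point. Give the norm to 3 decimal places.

2.478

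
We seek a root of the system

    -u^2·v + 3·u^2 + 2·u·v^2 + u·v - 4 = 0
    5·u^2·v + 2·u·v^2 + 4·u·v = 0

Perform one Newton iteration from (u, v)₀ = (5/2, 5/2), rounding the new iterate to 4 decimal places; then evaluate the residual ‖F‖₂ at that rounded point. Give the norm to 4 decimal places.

At (5/2, 5/2): F = (36.6250, 134.3750).
Jacobian J = [[-2·u·v + 6·u + 2·v^2 + v, -u^2 + 4·u·v + u], [10·u·v + 2·v^2 + 4·v, 5·u^2 + 4·u·v + 4·u]].
At the point, J = [[17.5000, 21.2500], [85.0000, 66.2500]] (det J = -646.8750).
Solving J·Δ = −F gives Δ = (-0.6633, -1.1773).
Then the next iterate is (u, v)₁ = (1.8367, 1.3227).
Re-evaluating at (1.8367, 1.3227): F = (10.514462, 38.454779), so ‖F‖₂ = 39.8663.

39.8663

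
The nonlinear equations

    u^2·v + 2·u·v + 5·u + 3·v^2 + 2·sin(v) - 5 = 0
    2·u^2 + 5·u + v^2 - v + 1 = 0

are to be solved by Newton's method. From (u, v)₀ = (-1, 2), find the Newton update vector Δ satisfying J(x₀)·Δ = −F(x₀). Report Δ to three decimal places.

(-1.129, 0.376)

At (-1, 2): F = (1.81859, 0.000).
Jacobian J = [[2·u·v + 2·v + 5, u^2 + 2·u + 6·v + 2·cos(v)], [4·u + 5, 2·v - 1]].
At the point, J = [[5.000, 10.16771], [1.000, 3.000]] (det J = 4.83229).
Solving J·Δ = −F gives Δ = (-1.129, 0.376).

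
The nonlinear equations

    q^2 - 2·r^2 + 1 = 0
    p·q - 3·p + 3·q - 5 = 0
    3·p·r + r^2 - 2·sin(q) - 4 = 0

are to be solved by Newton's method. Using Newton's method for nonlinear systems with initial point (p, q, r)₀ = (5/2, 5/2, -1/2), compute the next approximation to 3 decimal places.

At (5/2, 5/2, -1/2): F = (6.750, 1.250, -8.69694).
Jacobian J = [[0, 2·q, -4·r], [q - 3, p + 3, 0], [3·r, -2·cos(q), 3·p + 2·r]].
At the point, J = [[0.000, 5.000, 2.000], [-0.500, 5.500, 0.000], [-1.500, 1.60229, 6.500]] (det J = 31.14771).
Solving J·Δ = −F gives Δ = (-9.643, -1.104, -0.615).
Then the next iterate is (p, q, r)₁ = (-7.143, 1.396, -1.115).

(-7.143, 1.396, -1.115)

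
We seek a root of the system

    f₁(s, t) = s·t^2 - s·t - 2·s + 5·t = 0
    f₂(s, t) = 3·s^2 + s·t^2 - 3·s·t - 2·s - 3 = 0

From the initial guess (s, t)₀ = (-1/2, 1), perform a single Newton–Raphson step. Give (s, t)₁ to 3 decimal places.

(-0.635, -0.393)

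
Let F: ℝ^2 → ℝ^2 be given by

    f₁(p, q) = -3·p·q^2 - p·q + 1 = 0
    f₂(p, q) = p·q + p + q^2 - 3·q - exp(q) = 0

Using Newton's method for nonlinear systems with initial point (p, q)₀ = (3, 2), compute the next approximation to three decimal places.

(2.247, 1.219)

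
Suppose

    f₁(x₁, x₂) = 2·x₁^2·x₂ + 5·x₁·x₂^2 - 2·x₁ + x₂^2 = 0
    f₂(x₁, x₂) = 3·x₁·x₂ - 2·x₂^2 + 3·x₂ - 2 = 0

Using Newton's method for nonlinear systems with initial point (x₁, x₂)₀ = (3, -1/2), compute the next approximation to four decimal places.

(1.5027, -0.0533)

At (3, -1/2): F = (-11.0000, -8.5000).
Jacobian J = [[4·x₁·x₂ + 5·x₂^2 - 2, 2·x₁^2 + 10·x₁·x₂ + 2·x₂], [3·x₂, 3·x₁ - 4·x₂ + 3]].
At the point, J = [[-6.7500, 2.0000], [-1.5000, 14.0000]] (det J = -91.5000).
Solving J·Δ = −F gives Δ = (-1.4973, 0.4467).
Then the next iterate is (x₁, x₂)₁ = (1.5027, -0.0533).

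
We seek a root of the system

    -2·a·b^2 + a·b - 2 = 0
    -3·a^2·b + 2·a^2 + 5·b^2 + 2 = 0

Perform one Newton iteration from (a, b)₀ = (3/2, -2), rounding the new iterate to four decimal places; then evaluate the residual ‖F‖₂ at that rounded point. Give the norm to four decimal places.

19.3645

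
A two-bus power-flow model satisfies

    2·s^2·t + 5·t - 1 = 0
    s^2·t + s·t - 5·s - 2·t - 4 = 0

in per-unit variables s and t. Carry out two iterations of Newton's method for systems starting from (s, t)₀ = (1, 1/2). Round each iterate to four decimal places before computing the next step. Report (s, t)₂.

(-1.0714, 0.3781)

At (1, 1/2): F = (2.5000, -9.0000).
Jacobian J = [[4·s·t, 2·s^2 + 5], [2·s·t + t - 5, s^2 + s - 2]].
At the point, J = [[2.0000, 7.0000], [-3.5000, 0.0000]] (det J = 24.5000).
Solving J·Δ = −F gives Δ = (-2.5714, 0.3776).
Then the next iterate is (s, t)₁ = (-1.5714, 0.8776).
Round to (-1.5714, 0.8776) and repeat: F = (7.722112, 2.889795), J = [[-5.516243, 9.938596], [-6.880521, -1.102102]].
Δ = (0.5000, -0.4995), so (s, t)₂ = (-1.0714, 0.3781).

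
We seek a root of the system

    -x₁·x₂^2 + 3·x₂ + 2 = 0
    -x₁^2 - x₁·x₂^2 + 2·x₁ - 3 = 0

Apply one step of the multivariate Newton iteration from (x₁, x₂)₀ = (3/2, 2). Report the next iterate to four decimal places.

At (3/2, 2): F = (2.0000, -8.2500).
Jacobian J = [[-x₂^2, -2·x₁·x₂ + 3], [-2·x₁ - x₂^2 + 2, -2·x₁·x₂]].
At the point, J = [[-4.0000, -3.0000], [-5.0000, -6.0000]] (det J = 9.0000).
Solving J·Δ = −F gives Δ = (4.0833, -4.7778).
Then the next iterate is (x₁, x₂)₁ = (5.5833, -2.7778).

(5.5833, -2.7778)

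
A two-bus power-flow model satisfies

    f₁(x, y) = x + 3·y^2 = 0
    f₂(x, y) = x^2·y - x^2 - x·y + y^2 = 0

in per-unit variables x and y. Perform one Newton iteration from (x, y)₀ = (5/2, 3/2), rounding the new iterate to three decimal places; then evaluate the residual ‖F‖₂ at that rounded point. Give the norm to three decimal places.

1581.520

At (5/2, 3/2): F = (9.250, 1.625).
Jacobian J = [[1, 6·y], [2·x·y - 2·x - y, x^2 - x + 2·y]].
At the point, J = [[1.000, 9.000], [1.000, 6.750]] (det J = -2.250).
Solving J·Δ = −F gives Δ = (21.250, -3.389).
Then the next iterate is (x, y)₁ = (23.750, -1.889).
Re-evaluating at (23.750, -1.889): F = (34.45496, -1581.14449), so ‖F‖₂ = 1581.520.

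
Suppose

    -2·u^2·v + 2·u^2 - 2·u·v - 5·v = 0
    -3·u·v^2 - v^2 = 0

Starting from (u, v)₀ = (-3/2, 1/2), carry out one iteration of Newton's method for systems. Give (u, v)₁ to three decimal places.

(-0.967, 0.364)

At (-3/2, 1/2): F = (1.250, 0.875).
Jacobian J = [[-4·u·v + 4·u - 2·v, -2·u^2 - 2·u - 5], [-3·v^2, -6·u·v - 2·v]].
At the point, J = [[-4.000, -6.500], [-0.750, 3.500]] (det J = -18.875).
Solving J·Δ = −F gives Δ = (0.533, -0.136).
Then the next iterate is (u, v)₁ = (-0.967, 0.364).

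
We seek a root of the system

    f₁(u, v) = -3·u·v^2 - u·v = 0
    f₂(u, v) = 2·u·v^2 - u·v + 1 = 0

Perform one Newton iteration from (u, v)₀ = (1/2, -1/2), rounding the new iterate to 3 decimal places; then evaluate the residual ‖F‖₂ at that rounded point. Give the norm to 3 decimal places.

3.897

At (1/2, -1/2): F = (-0.125, 1.500).
Jacobian J = [[-3·v^2 - v, -6·u·v - u], [2·v^2 - v, 4·u·v - u]].
At the point, J = [[-0.250, 1.000], [1.000, -1.500]] (det J = -0.625).
Solving J·Δ = −F gives Δ = (-2.100, -0.400).
Then the next iterate is (u, v)₁ = (-1.600, -0.900).
Re-evaluating at (-1.600, -0.900): F = (2.448, -3.032), so ‖F‖₂ = 3.897.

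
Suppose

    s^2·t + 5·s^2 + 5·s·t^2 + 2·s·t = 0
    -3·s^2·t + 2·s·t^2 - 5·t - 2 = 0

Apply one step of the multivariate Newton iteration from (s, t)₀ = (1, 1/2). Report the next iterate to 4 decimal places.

(0.9580, -0.3992)

At (1, 1/2): F = (7.7500, -5.5000).
Jacobian J = [[2·s·t + 10·s + 5·t^2 + 2·t, s^2 + 10·s·t + 2·s], [-6·s·t + 2·t^2, -3·s^2 + 4·s·t - 5]].
At the point, J = [[13.2500, 8.0000], [-2.5000, -6.0000]] (det J = -59.5000).
Solving J·Δ = −F gives Δ = (-0.0420, -0.8992).
Then the next iterate is (s, t)₁ = (0.9580, -0.3992).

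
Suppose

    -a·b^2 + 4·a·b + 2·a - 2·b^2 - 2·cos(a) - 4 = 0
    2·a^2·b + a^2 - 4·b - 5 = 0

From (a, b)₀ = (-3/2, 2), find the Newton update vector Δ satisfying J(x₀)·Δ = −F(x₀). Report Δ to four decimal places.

(-0.2082, -2.7469)

At (-3/2, 2): F = (-21.141474, -1.7500).
Jacobian J = [[-b^2 + 4·b + 2·sin(a) + 2, -2·a·b + 4·a - 4·b], [4·a·b + 2·a, 2·a^2 - 4]].
At the point, J = [[4.005010, -8.0000], [-15.0000, 0.5000]] (det J = -117.997495).
Solving J·Δ = −F gives Δ = (-0.2082, -2.7469).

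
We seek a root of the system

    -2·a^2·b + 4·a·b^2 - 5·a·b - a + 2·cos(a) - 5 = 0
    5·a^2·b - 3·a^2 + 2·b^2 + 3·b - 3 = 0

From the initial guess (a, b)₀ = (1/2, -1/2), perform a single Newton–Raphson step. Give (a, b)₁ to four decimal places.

At (1/2, -1/2): F = (-1.744835, -5.3750).
Jacobian J = [[-4·a·b + 4·b^2 - 5·b - 2·sin(a) - 1, -2·a^2 + 8·a·b - 5·a], [10·a·b - 6·a, 5·a^2 + 4·b + 3]].
At the point, J = [[2.541149, -5.0000], [-5.5000, 2.2500]] (det J = -21.782415).
Solving J·Δ = −F gives Δ = (-1.4140, -1.0676).
Then the next iterate is (a, b)₁ = (-0.9140, -1.5676).

(-0.9140, -1.5676)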